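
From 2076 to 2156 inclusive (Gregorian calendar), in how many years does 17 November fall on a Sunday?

11

Track 17 November's weekday year by year (advancing +1, or +2 across a Feb 29):
  2076: Tue  2077: Wed (+1)  2078: Thu (+1)  2079: Fri (+1)  2080: Sun (+2) ✓
  2081: Mon (+1)  2082: Tue (+1)  2083: Wed (+1)  2084: Fri (+2)  2085: Sat (+1)
  2086: Sun (+1) ✓  2087: Mon (+1)  2088: Wed (+2)  2089: Thu (+1)  … (53 more years) …
  2143: Sun (+1) ✓  2144: Tue (+2)  2145: Wed (+1)  2146: Thu (+1)  2147: Fri (+1)
  2148: Sun (+2) ✓  2149: Mon (+1)  2150: Tue (+1)  2151: Wed (+1)  2152: Fri (+2)
  2153: Sat (+1)  2154: Sun (+1) ✓  2155: Mon (+1)  2156: Wed (+2)
Sunday years: 2080, 2086, 2097, 2109, 2115, 2120, 2126, 2137, 2143, 2148, 2154 — 11 in total.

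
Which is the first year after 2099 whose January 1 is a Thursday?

2105

Jan 1 advances by 2 weekdays after a leap year and by 1 after a common year.
2099: Jan 1 is Thursday.
2100: Friday
2101: Saturday
2102: Sunday
2103: Monday
2104: Tuesday (leap)
2105: Thursday
2105 begins on a Thursday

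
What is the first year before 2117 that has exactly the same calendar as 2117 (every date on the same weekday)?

Two years share a calendar iff Jan 1 falls on the same weekday and both are leap or both are common. 2117: Jan 1 is Friday, common year.
2116: Jan 1 Wednesday, leap
2115: Jan 1 Tuesday, common
2114: Jan 1 Monday, common
2113: Jan 1 Sunday, common
2112: Jan 1 Friday, leap
2111: Jan 1 Thursday, common
2110: Jan 1 Wednesday, common
2109: Jan 1 Tuesday, common
2108: Jan 1 Sunday, leap
2107: Jan 1 Saturday, common
2106: Jan 1 Friday, common
2106 matches on both conditions.

2106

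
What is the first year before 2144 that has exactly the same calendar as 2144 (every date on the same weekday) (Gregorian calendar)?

2116

Two years share a calendar iff Jan 1 falls on the same weekday and both are leap or both are common. 2144: Jan 1 is Wednesday, leap year.
2143: Jan 1 Tuesday, common
2142: Jan 1 Monday, common
2141: Jan 1 Sunday, common
2140: Jan 1 Friday, leap
2139: Jan 1 Thursday, common
2138: Jan 1 Wednesday, common
2137: Jan 1 Tuesday, common
2136: Jan 1 Sunday, leap
2135: Jan 1 Saturday, common
2134: Jan 1 Friday, common
2133: Jan 1 Thursday, common
2132: Jan 1 Tuesday, leap
2131: Jan 1 Monday, common
2130: Jan 1 Sunday, common
2129: Jan 1 Saturday, common
2128: Jan 1 Thursday, leap
2127: Jan 1 Wednesday, common
2126: Jan 1 Tuesday, common
2125: Jan 1 Monday, common
2124: Jan 1 Saturday, leap
2123: Jan 1 Friday, common
2122: Jan 1 Thursday, common
2121: Jan 1 Wednesday, common
2120: Jan 1 Monday, leap
2119: Jan 1 Sunday, common
2118: Jan 1 Saturday, common
2117: Jan 1 Friday, common
2116: Jan 1 Wednesday, leap
2116 matches on both conditions.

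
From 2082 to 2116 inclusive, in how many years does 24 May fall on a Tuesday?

Track 24 May's weekday year by year (advancing +1, or +2 across a Feb 29):
  2082: Sun  2083: Mon (+1)  2084: Wed (+2)  2085: Thu (+1)  2086: Fri (+1)
  2087: Sat (+1)  2088: Mon (+2)  2089: Tue (+1) ✓  2090: Wed (+1)  2091: Thu (+1)
  2092: Sat (+2)  2093: Sun (+1)  2094: Mon (+1)  2095: Tue (+1) ✓  … (7 more years) …
  2103: Thu (+1)  2104: Sat (+2)  2105: Sun (+1)  2106: Mon (+1)  2107: Tue (+1) ✓
  2108: Thu (+2)  2109: Fri (+1)  2110: Sat (+1)  2111: Sun (+1)  2112: Tue (+2) ✓
  2113: Wed (+1)  2114: Thu (+1)  2115: Fri (+1)  2116: Sun (+2)
Tuesday years: 2089, 2095, 2101, 2107, 2112 — 5 in total.

5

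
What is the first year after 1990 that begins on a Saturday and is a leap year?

2000

Jan 1 advances by 2 weekdays after a leap year and by 1 after a common year.
1990: Jan 1 is Monday.
1991: Tuesday
1992: Wednesday (leap)
1993: Friday
1994: Saturday
1995: Sunday
1996: Monday (leap)
1997: Wednesday
1998: Thursday
1999: Friday
2000: Saturday (leap)
2000 begins on a Saturday and is a leap year.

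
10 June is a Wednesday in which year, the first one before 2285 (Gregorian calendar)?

2274

From one year to the next, a fixed date's weekday advances by 1, or by 2 when a Feb 29 lies between the two dates.
2285: June 10 is Wednesday.
2284: Tuesday (−1)
2283: Sunday (−2)
2282: Saturday (−1)
2281: Friday (−1)
2280: Thursday (−1)
2279: Tuesday (−2)
2278: Monday (−1)
2277: Sunday (−1)
2276: Saturday (−1)
2275: Thursday (−2)
2274: Wednesday (−1)
10 June falls on a Wednesday in 2274.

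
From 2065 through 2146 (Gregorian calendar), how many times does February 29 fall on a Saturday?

Leap years in 2065–2146: 19 of them.
Feb 29 weekday advances by 5 (mod 7) from one leap year to the next four years later (or differs when a century non-leap intervenes).
Leap-day weekdays: 2068:Wed 2072:Mon 2076:Sat✓ 2080:Thu 2084:Tue 2088:Sun 2092:Fri 2096:Wed 2104:Fri 2108:Wed 2112:Mon 2116:Sat✓ 2120:Thu 2124:Tue 2128:Sun 2132:Fri 2136:Wed 2140:Mon 2144:Sat✓
Saturday: 2076, 2116, 2144 → 3.

3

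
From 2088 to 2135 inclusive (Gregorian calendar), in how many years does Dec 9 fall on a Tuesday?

Track Dec 9's weekday year by year (advancing +1, or +2 across a Feb 29):
  2088: Thu  2089: Fri (+1)  2090: Sat (+1)  2091: Sun (+1)  2092: Tue (+2) ✓
  2093: Wed (+1)  2094: Thu (+1)  2095: Fri (+1)  2096: Sun (+2)  2097: Mon (+1)
  2098: Tue (+1) ✓  2099: Wed (+1)  2100: Thu (+1)  2101: Fri (+1)  … (20 more years) …
  2122: Wed (+1)  2123: Thu (+1)  2124: Sat (+2)  2125: Sun (+1)  2126: Mon (+1)
  2127: Tue (+1) ✓  2128: Thu (+2)  2129: Fri (+1)  2130: Sat (+1)  2131: Sun (+1)
  2132: Tue (+2) ✓  2133: Wed (+1)  2134: Thu (+1)  2135: Fri (+1)
Tuesday years: 2092, 2098, 2104, 2110, 2121, 2127, 2132 — 7 in total.

7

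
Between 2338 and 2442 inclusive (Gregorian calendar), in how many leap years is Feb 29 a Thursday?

4

Leap years in 2338–2442: 26 of them.
Feb 29 weekday advances by 5 (mod 7) from one leap year to the next four years later (or differs when a century non-leap intervenes).
Leap-day weekdays: 2340:Thu✓ 2344:Tue 2348:Sun 2352:Fri 2356:Wed 2360:Mon 2364:Sat 2368:Thu✓ 2372:Tue 2376:Sun 2380:Fri 2384:Wed 2388:Mon 2392:Sat 2396:Thu✓ 2400:Tue 2404:Sun 2408:Fri 2412:Wed 2416:Mon 2420:Sat 2424:Thu✓ 2428:Tue 2432:Sun 2436:Fri 2440:Wed
Thursday: 2340, 2368, 2396, 2424 → 4.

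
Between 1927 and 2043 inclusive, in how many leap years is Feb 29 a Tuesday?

4

Leap years in 1927–2043: 29 of them.
Feb 29 weekday advances by 5 (mod 7) from one leap year to the next four years later (or differs when a century non-leap intervenes).
Leap-day weekdays: 1928:Wed 1932:Mon 1936:Sat 1940:Thu 1944:Tue✓ 1948:Sun 1952:Fri 1956:Wed 1960:Mon 1964:Sat 1968:Thu 1972:Tue✓ 1976:Sun …(3 more)… 1992:Sat 1996:Thu 2000:Tue✓ 2004:Sun 2008:Fri 2012:Wed 2016:Mon 2020:Sat 2024:Thu 2028:Tue✓ 2032:Sun 2036:Fri 2040:Wed
Tuesday: 1944, 1972, 2000, 2028 → 4.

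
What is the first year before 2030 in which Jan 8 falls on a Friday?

2027

From one year to the next, a fixed date's weekday advances by 1, or by 2 when a Feb 29 lies between the two dates.
2030: January 8 is Tuesday.
2029: Monday (−1)
2028: Saturday (−2)
2027: Friday (−1)
Jan 8 falls on a Friday in 2027.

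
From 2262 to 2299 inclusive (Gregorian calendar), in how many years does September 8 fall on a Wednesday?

Track September 8's weekday year by year (advancing +1, or +2 across a Feb 29):
  2262: Mon  2263: Tue (+1)  2264: Thu (+2)  2265: Fri (+1)  2266: Sat (+1)
  2267: Sun (+1)  2268: Tue (+2)  2269: Wed (+1) ✓  2270: Thu (+1)  2271: Fri (+1)
  2272: Sun (+2)  2273: Mon (+1)  2274: Tue (+1)  2275: Wed (+1) ✓  … (10 more years) …
  2286: Wed (+1) ✓  2287: Thu (+1)  2288: Sat (+2)  2289: Sun (+1)  2290: Mon (+1)
  2291: Tue (+1)  2292: Thu (+2)  2293: Fri (+1)  2294: Sat (+1)  2295: Sun (+1)
  2296: Tue (+2)  2297: Wed (+1) ✓  2298: Thu (+1)  2299: Fri (+1)
Wednesday years: 2269, 2275, 2280, 2286, 2297 — 5 in total.

5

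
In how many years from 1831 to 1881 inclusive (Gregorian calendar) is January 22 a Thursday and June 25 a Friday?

2

Check each year's weekday for January 22 and June 25:
  1831: Sat/Sat  1832: Sun/Mon  1833: Tue/Tue  1834: Wed/Wed  1835: Thu/Thu  1836: Fri/Sat  1837: Sun/Sun  1838: Mon/Mon  1839: Tue/Tue  1840: Wed/Thu  1841: Fri/Fri  1842: Sat/Sat  1843: Sun/Sun  1844: Mon/Tue  …(23 more)…  1868: Wed/Thu  1869: Fri/Fri  1870: Sat/Sat  1871: Sun/Sun  1872: Mon/Tue  1873: Wed/Wed  1874: Thu/Thu  1875: Fri/Fri  1876: Sat/Sun  1877: Mon/Mon  1878: Tue/Tue  1879: Wed/Wed  1880: Thu/Fri ✓  1881: Sat/Sat
Both conditions hold in: 1852, 1880 — 2.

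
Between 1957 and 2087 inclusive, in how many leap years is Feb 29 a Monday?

5

Leap years in 1957–2087: 32 of them.
Feb 29 weekday advances by 5 (mod 7) from one leap year to the next four years later (or differs when a century non-leap intervenes).
Leap-day weekdays: 1960:Mon✓ 1964:Sat 1968:Thu 1972:Tue 1976:Sun 1980:Fri 1984:Wed 1988:Mon✓ 1992:Sat 1996:Thu 2000:Tue 2004:Sun 2008:Fri …(6 more)… 2036:Fri 2040:Wed 2044:Mon✓ 2048:Sat 2052:Thu 2056:Tue 2060:Sun 2064:Fri 2068:Wed 2072:Mon✓ 2076:Sat 2080:Thu 2084:Tue
Monday: 1960, 1988, 2016, 2044, 2072 → 5.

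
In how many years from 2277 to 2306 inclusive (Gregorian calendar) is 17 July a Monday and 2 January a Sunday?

Check each year's weekday for 17 July and 2 January:
  2277: Tue/Tue  2278: Wed/Wed  2279: Thu/Thu  2280: Sat/Fri  2281: Sun/Sun  2282: Mon/Mon  2283: Tue/Tue  2284: Thu/Wed  2285: Fri/Fri  2286: Sat/Sat  2287: Sun/Sun  2288: Tue/Mon  2289: Wed/Wed  2290: Thu/Thu  2291: Fri/Fri  2292: Sun/Sat  2293: Mon/Mon  2294: Tue/Tue  2295: Wed/Wed  2296: Fri/Thu  2297: Sat/Sat  2298: Sun/Sun  2299: Mon/Mon  2300: Tue/Tue  2301: Wed/Wed  2302: Thu/Thu  2303: Fri/Fri  2304: Sun/Sat  2305: Mon/Mon  2306: Tue/Tue
Both conditions hold in: no year — 0.

0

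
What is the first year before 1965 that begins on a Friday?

1960

Jan 1 advances by 2 weekdays after a leap year and by 1 after a common year.
1965: Jan 1 is Friday.
1964: Wednesday (leap)
1963: Tuesday
1962: Monday
1961: Sunday
1960: Friday (leap)
1960 begins on a Friday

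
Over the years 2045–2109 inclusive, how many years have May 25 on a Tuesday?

10

Track May 25's weekday year by year (advancing +1, or +2 across a Feb 29):
  2045: Thu  2046: Fri (+1)  2047: Sat (+1)  2048: Mon (+2)  2049: Tue (+1) ✓
  2050: Wed (+1)  2051: Thu (+1)  2052: Sat (+2)  2053: Sun (+1)  2054: Mon (+1)
  2055: Tue (+1) ✓  2056: Thu (+2)  2057: Fri (+1)  2058: Sat (+1)  … (37 more years) …
  2096: Fri (+2)  2097: Sat (+1)  2098: Sun (+1)  2099: Mon (+1)  2100: Tue (+1) ✓
  2101: Wed (+1)  2102: Thu (+1)  2103: Fri (+1)  2104: Sun (+2)  2105: Mon (+1)
  2106: Tue (+1) ✓  2107: Wed (+1)  2108: Fri (+2)  2109: Sat (+1)
Tuesday years: 2049, 2055, 2060, 2066, 2077, 2083, 2088, 2094, 2100, 2106 — 10 in total.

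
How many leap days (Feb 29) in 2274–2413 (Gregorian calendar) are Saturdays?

Leap years in 2274–2413: 34 of them.
Feb 29 weekday advances by 5 (mod 7) from one leap year to the next four years later (or differs when a century non-leap intervenes).
Leap-day weekdays: 2276:Tue 2280:Sun 2284:Fri 2288:Wed 2292:Mon 2296:Sat✓ 2304:Mon 2308:Sat✓ 2312:Thu 2316:Tue 2320:Sun 2324:Fri 2328:Wed …(8 more)… 2364:Sat✓ 2368:Thu 2372:Tue 2376:Sun 2380:Fri 2384:Wed 2388:Mon 2392:Sat✓ 2396:Thu 2400:Tue 2404:Sun 2408:Fri 2412:Wed
Saturday: 2296, 2308, 2336, 2364, 2392 → 5.

5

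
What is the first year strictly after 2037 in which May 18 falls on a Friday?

2040

From one year to the next, a fixed date's weekday advances by 1, or by 2 when a Feb 29 lies between the two dates.
2037: May 18 is Monday.
2038: Tuesday (+1)
2039: Wednesday (+1)
2040: Friday (+2)
May 18 falls on a Friday in 2040.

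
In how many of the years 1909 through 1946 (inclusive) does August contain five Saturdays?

16

August has 31 days; it has five Saturdays when Saturday falls among the first (month-length − 28) days — i.e. when August 1 is one of Saturday/Friday/Thursday.
August 1 by year: 1909:Sun 1910:Mon 1911:Tue 1912:Thu✓ 1913:Fri✓ 1914:Sat✓ 1915:Sun 1916:Tue 1917:Wed 1918:Thu✓ 1919:Fri✓ 1920:Sun 1921:Mon 1922:Tue 1923:Wed …(8 more)… 1932:Mon 1933:Tue 1934:Wed 1935:Thu✓ 1936:Sat✓ 1937:Sun 1938:Mon 1939:Tue 1940:Thu✓ 1941:Fri✓ 1942:Sat✓ 1943:Sun 1944:Tue 1945:Wed 1946:Thu✓
Years with five Saturdays: 1912, 1913, 1914, 1918, 1919, 1924, 1925, 1929, 1930, 1931, 1935, 1936, 1940, 1941, 1942, 1946 → 16.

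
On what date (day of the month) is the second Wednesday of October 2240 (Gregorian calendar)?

October 1, 2240 is a Thursday, so the first Wednesday is the 7th.
The second Wednesday is 7 + 7 = 14.

14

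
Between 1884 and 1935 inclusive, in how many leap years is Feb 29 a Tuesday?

1

Leap years in 1884–1935: 12 of them.
Feb 29 weekday advances by 5 (mod 7) from one leap year to the next four years later (or differs when a century non-leap intervenes).
Leap-day weekdays: 1884:Fri 1888:Wed 1892:Mon 1896:Sat 1904:Mon 1908:Sat 1912:Thu 1916:Tue✓ 1920:Sun 1924:Fri 1928:Wed 1932:Mon
Tuesday: 1916 → 1.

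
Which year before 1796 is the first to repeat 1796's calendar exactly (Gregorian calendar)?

1768

Two years share a calendar iff Jan 1 falls on the same weekday and both are leap or both are common. 1796: Jan 1 is Friday, leap year.
1795: Jan 1 Thursday, common
1794: Jan 1 Wednesday, common
1793: Jan 1 Tuesday, common
1792: Jan 1 Sunday, leap
1791: Jan 1 Saturday, common
1790: Jan 1 Friday, common
1789: Jan 1 Thursday, common
1788: Jan 1 Tuesday, leap
1787: Jan 1 Monday, common
1786: Jan 1 Sunday, common
1785: Jan 1 Saturday, common
1784: Jan 1 Thursday, leap
1783: Jan 1 Wednesday, common
1782: Jan 1 Tuesday, common
1781: Jan 1 Monday, common
1780: Jan 1 Saturday, leap
1779: Jan 1 Friday, common
1778: Jan 1 Thursday, common
1777: Jan 1 Wednesday, common
1776: Jan 1 Monday, leap
1775: Jan 1 Sunday, common
1774: Jan 1 Saturday, common
1773: Jan 1 Friday, common
1772: Jan 1 Wednesday, leap
1771: Jan 1 Tuesday, common
1770: Jan 1 Monday, common
1769: Jan 1 Sunday, common
1768: Jan 1 Friday, leap
1768 matches on both conditions.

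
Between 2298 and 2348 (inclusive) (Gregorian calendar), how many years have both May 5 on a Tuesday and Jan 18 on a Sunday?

Check each year's weekday for May 5 and Jan 18:
  2298: Thu/Tue  2299: Fri/Wed  2300: Sat/Thu  2301: Sun/Fri  2302: Mon/Sat  2303: Tue/Sun ✓  2304: Thu/Mon  2305: Fri/Wed  2306: Sat/Thu  2307: Sun/Fri  2308: Tue/Sat  2309: Wed/Mon  2310: Thu/Tue  2311: Fri/Wed  …(23 more)…  2335: Sun/Fri  2336: Tue/Sat  2337: Wed/Mon  2338: Thu/Tue  2339: Fri/Wed  2340: Sun/Thu  2341: Mon/Sat  2342: Tue/Sun ✓  2343: Wed/Mon  2344: Fri/Tue  2345: Sat/Thu  2346: Sun/Fri  2347: Mon/Sat  2348: Wed/Sun
Both conditions hold in: 2303, 2314, 2325, 2331, 2342 — 5.

5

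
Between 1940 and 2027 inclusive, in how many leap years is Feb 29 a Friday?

3

Leap years in 1940–2027: 22 of them.
Feb 29 weekday advances by 5 (mod 7) from one leap year to the next four years later (or differs when a century non-leap intervenes).
Leap-day weekdays: 1940:Thu 1944:Tue 1948:Sun 1952:Fri✓ 1956:Wed 1960:Mon 1964:Sat 1968:Thu 1972:Tue 1976:Sun 1980:Fri✓ 1984:Wed 1988:Mon 1992:Sat 1996:Thu 2000:Tue 2004:Sun 2008:Fri✓ 2012:Wed 2016:Mon 2020:Sat 2024:Thu
Friday: 1952, 1980, 2008 → 3.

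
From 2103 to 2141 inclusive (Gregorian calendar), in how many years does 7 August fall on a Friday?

Track 7 August's weekday year by year (advancing +1, or +2 across a Feb 29):
  2103: Tue  2104: Thu (+2)  2105: Fri (+1) ✓  2106: Sat (+1)  2107: Sun (+1)
  2108: Tue (+2)  2109: Wed (+1)  2110: Thu (+1)  2111: Fri (+1) ✓  2112: Sun (+2)
  2113: Mon (+1)  2114: Tue (+1)  2115: Wed (+1)  2116: Fri (+2) ✓  … (11 more years) …
  2128: Sat (+2)  2129: Sun (+1)  2130: Mon (+1)  2131: Tue (+1)  2132: Thu (+2)
  2133: Fri (+1) ✓  2134: Sat (+1)  2135: Sun (+1)  2136: Tue (+2)  2137: Wed (+1)
  2138: Thu (+1)  2139: Fri (+1) ✓  2140: Sun (+2)  2141: Mon (+1)
Friday years: 2105, 2111, 2116, 2122, 2133, 2139 — 6 in total.

6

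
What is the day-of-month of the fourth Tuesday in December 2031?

23

December 1, 2031 is a Monday, so the first Tuesday is the 2nd.
The fourth Tuesday is 2 + 21 = 23.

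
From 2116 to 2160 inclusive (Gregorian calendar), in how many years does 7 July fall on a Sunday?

6

Track 7 July's weekday year by year (advancing +1, or +2 across a Feb 29):
  2116: Tue  2117: Wed (+1)  2118: Thu (+1)  2119: Fri (+1)  2120: Sun (+2) ✓
  2121: Mon (+1)  2122: Tue (+1)  2123: Wed (+1)  2124: Fri (+2)  2125: Sat (+1)
  2126: Sun (+1) ✓  2127: Mon (+1)  2128: Wed (+2)  2129: Thu (+1)  … (17 more years) …
  2147: Fri (+1)  2148: Sun (+2) ✓  2149: Mon (+1)  2150: Tue (+1)  2151: Wed (+1)
  2152: Fri (+2)  2153: Sat (+1)  2154: Sun (+1) ✓  2155: Mon (+1)  2156: Wed (+2)
  2157: Thu (+1)  2158: Fri (+1)  2159: Sat (+1)  2160: Mon (+2)
Sunday years: 2120, 2126, 2137, 2143, 2148, 2154 — 6 in total.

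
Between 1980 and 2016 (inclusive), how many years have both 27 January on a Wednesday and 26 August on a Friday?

2

Check each year's weekday for 27 January and 26 August:
  1980: Sun/Tue  1981: Tue/Wed  1982: Wed/Thu  1983: Thu/Fri  1984: Fri/Sun  1985: Sun/Mon  1986: Mon/Tue  1987: Tue/Wed  1988: Wed/Fri ✓  1989: Fri/Sat  1990: Sat/Sun  1991: Sun/Mon  1992: Mon/Wed  1993: Wed/Thu  …(9 more)…  2003: Mon/Tue  2004: Tue/Thu  2005: Thu/Fri  2006: Fri/Sat  2007: Sat/Sun  2008: Sun/Tue  2009: Tue/Wed  2010: Wed/Thu  2011: Thu/Fri  2012: Fri/Sun  2013: Sun/Mon  2014: Mon/Tue  2015: Tue/Wed  2016: Wed/Fri ✓
Both conditions hold in: 1988, 2016 — 2.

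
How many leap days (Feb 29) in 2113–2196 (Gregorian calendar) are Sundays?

Leap years in 2113–2196: 21 of them.
Feb 29 weekday advances by 5 (mod 7) from one leap year to the next four years later (or differs when a century non-leap intervenes).
Leap-day weekdays: 2116:Sat 2120:Thu 2124:Tue 2128:Sun✓ 2132:Fri 2136:Wed 2140:Mon 2144:Sat 2148:Thu 2152:Tue 2156:Sun✓ 2160:Fri 2164:Wed 2168:Mon 2172:Sat 2176:Thu 2180:Tue 2184:Sun✓ 2188:Fri 2192:Wed 2196:Mon
Sunday: 2128, 2156, 2184 → 3.

3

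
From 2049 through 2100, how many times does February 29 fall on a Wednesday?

2

Leap years in 2049–2100: 12 of them.
Feb 29 weekday advances by 5 (mod 7) from one leap year to the next four years later (or differs when a century non-leap intervenes).
Leap-day weekdays: 2052:Thu 2056:Tue 2060:Sun 2064:Fri 2068:Wed✓ 2072:Mon 2076:Sat 2080:Thu 2084:Tue 2088:Sun 2092:Fri 2096:Wed✓
Wednesday: 2068, 2096 → 2.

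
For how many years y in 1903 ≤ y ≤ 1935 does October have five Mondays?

October has 31 days; it has five Mondays when Monday falls among the first (month-length − 28) days — i.e. when October 1 is one of Monday/Sunday/Saturday.
October 1 by year: 1903:Thu 1904:Sat✓ 1905:Sun✓ 1906:Mon✓ 1907:Tue 1908:Thu 1909:Fri 1910:Sat✓ 1911:Sun✓ 1912:Tue 1913:Wed 1914:Thu 1915:Fri 1916:Sun✓ 1917:Mon✓ …(3 more)… 1921:Sat✓ 1922:Sun✓ 1923:Mon✓ 1924:Wed 1925:Thu 1926:Fri 1927:Sat✓ 1928:Mon✓ 1929:Tue 1930:Wed 1931:Thu 1932:Sat✓ 1933:Sun✓ 1934:Mon✓ 1935:Tue
Years with five Mondays: 1904, 1905, 1906, 1910, 1911, 1916, 1917, 1921, 1922, 1923, 1927, 1928, 1932, 1933, 1934 → 15.

15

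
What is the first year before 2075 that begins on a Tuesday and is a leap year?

Jan 1 advances by 2 weekdays after a leap year and by 1 after a common year.
2075: Jan 1 is Tuesday.
2074: Monday
2073: Sunday
2072: Friday (leap)
2071: Thursday
2070: Wednesday
2069: Tuesday
2068: Sunday (leap)
2067: Saturday
2066: Friday
2065: Thursday
2064: Tuesday (leap)
2064 begins on a Tuesday and is a leap year.

2064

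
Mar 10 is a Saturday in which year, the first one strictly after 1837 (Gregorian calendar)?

From one year to the next, a fixed date's weekday advances by 1, or by 2 when a Feb 29 lies between the two dates.
1837: March 10 is Friday.
1838: Saturday (+1)
Mar 10 falls on a Saturday in 1838.

1838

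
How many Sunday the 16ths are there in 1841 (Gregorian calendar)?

Check the 16th of each month of 1841: Jan 16: Sat, Feb 16: Tue, Mar 16: Tue, Apr 16: Fri, May 16: Sun, Jun 16: Wed, Jul 16: Fri, Aug 16: Mon, Sep 16: Thu, Oct 16: Sat, Nov 16: Tue, Dec 16: Thu.
Sunday occurs in May — 1 month.

1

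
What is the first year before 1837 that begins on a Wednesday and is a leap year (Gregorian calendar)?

Jan 1 advances by 2 weekdays after a leap year and by 1 after a common year.
1837: Jan 1 is Sunday.
1836: Friday (leap)
1835: Thursday
1834: Wednesday
1833: Tuesday
1832: Sunday (leap)
1831: Saturday
1830: Friday
1829: Thursday
1828: Tuesday (leap)
1827: Monday
1826: Sunday
1825: Saturday
1824: Thursday (leap)
1823: Wednesday
1822: Tuesday
1821: Monday
1820: Saturday (leap)
1819: Friday
1818: Thursday
1817: Wednesday
1816: Monday (leap)
1815: Sunday
1814: Saturday
1813: Friday
1812: Wednesday (leap)
1812 begins on a Wednesday and is a leap year.

1812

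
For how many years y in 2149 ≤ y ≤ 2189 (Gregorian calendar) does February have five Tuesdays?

2

February has 28 days (29 in leap years); it has five Tuesdays when Tuesday falls among the first (month-length − 28) days — i.e. when February 1 is Tuesday in a leap year (never in a common year).
February 1 by year: 2149:Sat 2150:Sun 2151:Mon 2152:Tue✓ 2153:Thu 2154:Fri 2155:Sat 2156:Sun 2157:Tue 2158:Wed 2159:Thu 2160:Fri 2161:Sun 2162:Mon 2163:Tue …(11 more)… 2175:Wed 2176:Thu 2177:Sat 2178:Sun 2179:Mon 2180:Tue✓ 2181:Thu 2182:Fri 2183:Sat 2184:Sun 2185:Tue 2186:Wed 2187:Thu 2188:Fri 2189:Sun
Years with five Tuesdays: 2152, 2180 → 2.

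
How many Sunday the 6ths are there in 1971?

1

Check the 6th of each month of 1971: Jan 6: Wed, Feb 6: Sat, Mar 6: Sat, Apr 6: Tue, May 6: Thu, Jun 6: Sun, Jul 6: Tue, Aug 6: Fri, Sep 6: Mon, Oct 6: Wed, Nov 6: Sat, Dec 6: Mon.
Sunday occurs in June — 1 month.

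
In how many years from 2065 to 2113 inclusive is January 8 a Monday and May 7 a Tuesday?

1

Check each year's weekday for January 8 and May 7:
  2065: Thu/Thu  2066: Fri/Fri  2067: Sat/Sat  2068: Sun/Mon  2069: Tue/Tue  2070: Wed/Wed  2071: Thu/Thu  2072: Fri/Sat  2073: Sun/Sun  2074: Mon/Mon  2075: Tue/Tue  2076: Wed/Thu  2077: Fri/Fri  2078: Sat/Sat  …(21 more)…  2100: Fri/Fri  2101: Sat/Sat  2102: Sun/Sun  2103: Mon/Mon  2104: Tue/Wed  2105: Thu/Thu  2106: Fri/Fri  2107: Sat/Sat  2108: Sun/Mon  2109: Tue/Tue  2110: Wed/Wed  2111: Thu/Thu  2112: Fri/Sat  2113: Sun/Sun
Both conditions hold in: 2080 — 1.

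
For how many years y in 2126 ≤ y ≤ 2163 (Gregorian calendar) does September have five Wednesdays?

September has 30 days; it has five Wednesdays when Wednesday falls among the first (month-length − 28) days — i.e. when September 1 is one of Wednesday/Tuesday.
September 1 by year: 2126:Sun 2127:Mon 2128:Wed✓ 2129:Thu 2130:Fri 2131:Sat 2132:Mon 2133:Tue✓ 2134:Wed✓ 2135:Thu 2136:Sat 2137:Sun 2138:Mon 2139:Tue✓ 2140:Thu …(8 more)… 2149:Mon 2150:Tue✓ 2151:Wed✓ 2152:Fri 2153:Sat 2154:Sun 2155:Mon 2156:Wed✓ 2157:Thu 2158:Fri 2159:Sat 2160:Mon 2161:Tue✓ 2162:Wed✓ 2163:Thu
Years with five Wednesdays: 2128, 2133, 2134, 2139, 2144, 2145, 2150, 2151, 2156, 2161, 2162 → 11.

11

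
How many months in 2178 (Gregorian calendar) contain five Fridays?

4

A month of length L has five Fridays iff its first Friday is on day ≤ L−28 (so day 1–3 in a 31-day month, 1–2 in a 30-day month, day 1 in a leap February).
Checking each month of 2178: Jan starts Thu (31d) ✓; Feb starts Sun (28d); Mar starts Sun (31d); Apr starts Wed (30d); May starts Fri (31d) ✓; Jun starts Mon (30d); Jul starts Wed (31d) ✓; Aug starts Sat (31d); Sep starts Tue (30d); Oct starts Thu (31d) ✓; Nov starts Sun (30d); Dec starts Tue (31d).
Five-Friday months: January, May, July, October → 4.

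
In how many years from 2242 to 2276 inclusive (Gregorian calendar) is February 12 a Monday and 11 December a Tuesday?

3

Check each year's weekday for February 12 and 11 December:
  2242: Sat/Sun  2243: Sun/Mon  2244: Mon/Wed  2245: Wed/Thu  2246: Thu/Fri  2247: Fri/Sat  2248: Sat/Mon  2249: Mon/Tue ✓  2250: Tue/Wed  2251: Wed/Thu  2252: Thu/Sat  2253: Sat/Sun  2254: Sun/Mon  2255: Mon/Tue ✓  …(7 more)…  2263: Thu/Fri  2264: Fri/Sun  2265: Sun/Mon  2266: Mon/Tue ✓  2267: Tue/Wed  2268: Wed/Fri  2269: Fri/Sat  2270: Sat/Sun  2271: Sun/Mon  2272: Mon/Wed  2273: Wed/Thu  2274: Thu/Fri  2275: Fri/Sat  2276: Sat/Mon
Both conditions hold in: 2249, 2255, 2266 — 3.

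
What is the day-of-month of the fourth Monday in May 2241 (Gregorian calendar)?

May 1, 2241 is a Saturday, so the first Monday is the 3rd.
The fourth Monday is 3 + 21 = 24.

24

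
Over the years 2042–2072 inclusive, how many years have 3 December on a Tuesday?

Track 3 December's weekday year by year (advancing +1, or +2 across a Feb 29):
  2042: Wed  2043: Thu (+1)  2044: Sat (+2)  2045: Sun (+1)  2046: Mon (+1)
  2047: Tue (+1) ✓  2048: Thu (+2)  2049: Fri (+1)  2050: Sat (+1)  2051: Sun (+1)
  2052: Tue (+2) ✓  2053: Wed (+1)  2054: Thu (+1)  2055: Fri (+1)  … (3 more years) …
  2059: Wed (+1)  2060: Fri (+2)  2061: Sat (+1)  2062: Sun (+1)  2063: Mon (+1)
  2064: Wed (+2)  2065: Thu (+1)  2066: Fri (+1)  2067: Sat (+1)  2068: Mon (+2)
  2069: Tue (+1) ✓  2070: Wed (+1)  2071: Thu (+1)  2072: Sat (+2)
Tuesday years: 2047, 2052, 2058, 2069 — 4 in total.

4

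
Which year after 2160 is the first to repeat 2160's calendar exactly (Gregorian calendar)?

Two years share a calendar iff Jan 1 falls on the same weekday and both are leap or both are common. 2160: Jan 1 is Tuesday, leap year.
2161: Jan 1 Thursday, common
2162: Jan 1 Friday, common
2163: Jan 1 Saturday, common
2164: Jan 1 Sunday, leap
2165: Jan 1 Tuesday, common
2166: Jan 1 Wednesday, common
2167: Jan 1 Thursday, common
2168: Jan 1 Friday, leap
2169: Jan 1 Sunday, common
2170: Jan 1 Monday, common
2171: Jan 1 Tuesday, common
2172: Jan 1 Wednesday, leap
2173: Jan 1 Friday, common
2174: Jan 1 Saturday, common
2175: Jan 1 Sunday, common
2176: Jan 1 Monday, leap
2177: Jan 1 Wednesday, common
2178: Jan 1 Thursday, common
2179: Jan 1 Friday, common
2180: Jan 1 Saturday, leap
2181: Jan 1 Monday, common
2182: Jan 1 Tuesday, common
2183: Jan 1 Wednesday, common
2184: Jan 1 Thursday, leap
2185: Jan 1 Saturday, common
2186: Jan 1 Sunday, common
2187: Jan 1 Monday, common
2188: Jan 1 Tuesday, leap
2188 matches on both conditions.

2188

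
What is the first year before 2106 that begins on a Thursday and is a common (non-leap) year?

2105

Jan 1 advances by 2 weekdays after a leap year and by 1 after a common year.
2106: Jan 1 is Friday.
2105: Thursday
2105 begins on a Thursday and is a common year.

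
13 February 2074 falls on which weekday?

Tuesday

January 1, 2074 is a Monday.
February 13 is day 44 of the year, i.e. 43 days after Jan 1.
43 mod 7 = 1, so advance 1 weekday from Monday: Tuesday.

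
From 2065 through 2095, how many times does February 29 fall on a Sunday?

1

Leap years in 2065–2095: 7 of them.
Feb 29 weekday advances by 5 (mod 7) from one leap year to the next four years later (or differs when a century non-leap intervenes).
Leap-day weekdays: 2068:Wed 2072:Mon 2076:Sat 2080:Thu 2084:Tue 2088:Sun✓ 2092:Fri
Sunday: 2088 → 1.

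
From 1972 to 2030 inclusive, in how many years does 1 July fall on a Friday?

Track 1 July's weekday year by year (advancing +1, or +2 across a Feb 29):
  1972: Sat  1973: Sun (+1)  1974: Mon (+1)  1975: Tue (+1)  1976: Thu (+2)
  1977: Fri (+1) ✓  1978: Sat (+1)  1979: Sun (+1)  1980: Tue (+2)  1981: Wed (+1)
  1982: Thu (+1)  1983: Fri (+1) ✓  1984: Sun (+2)  1985: Mon (+1)  … (31 more years) …
  2017: Sat (+1)  2018: Sun (+1)  2019: Mon (+1)  2020: Wed (+2)  2021: Thu (+1)
  2022: Fri (+1) ✓  2023: Sat (+1)  2024: Mon (+2)  2025: Tue (+1)  2026: Wed (+1)
  2027: Thu (+1)  2028: Sat (+2)  2029: Sun (+1)  2030: Mon (+1)
Friday years: 1977, 1983, 1988, 1994, 2005, 2011, 2016, 2022 — 8 in total.

8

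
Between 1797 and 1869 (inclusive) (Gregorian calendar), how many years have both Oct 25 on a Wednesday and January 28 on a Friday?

2

Check each year's weekday for Oct 25 and January 28:
  1797: Wed/Sat  1798: Thu/Sun  1799: Fri/Mon  1800: Sat/Tue  1801: Sun/Wed  1802: Mon/Thu  1803: Tue/Fri  1804: Thu/Sat  1805: Fri/Mon  1806: Sat/Tue  1807: Sun/Wed  1808: Tue/Thu  1809: Wed/Sat  1810: Thu/Sun  …(45 more)…  1856: Sat/Mon  1857: Sun/Wed  1858: Mon/Thu  1859: Tue/Fri  1860: Thu/Sat  1861: Fri/Mon  1862: Sat/Tue  1863: Sun/Wed  1864: Tue/Thu  1865: Wed/Sat  1866: Thu/Sun  1867: Fri/Mon  1868: Sun/Tue  1869: Mon/Thu
Both conditions hold in: 1820, 1848 — 2.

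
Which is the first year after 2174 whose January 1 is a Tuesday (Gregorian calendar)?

2182

Jan 1 advances by 2 weekdays after a leap year and by 1 after a common year.
2174: Jan 1 is Saturday.
2175: Sunday
2176: Monday (leap)
2177: Wednesday
2178: Thursday
2179: Friday
2180: Saturday (leap)
2181: Monday
2182: Tuesday
2182 begins on a Tuesday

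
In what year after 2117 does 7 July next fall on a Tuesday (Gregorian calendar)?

2122

From one year to the next, a fixed date's weekday advances by 1, or by 2 when a Feb 29 lies between the two dates.
2117: July 7 is Wednesday.
2118: Thursday (+1)
2119: Friday (+1)
2120: Sunday (+2)
2121: Monday (+1)
2122: Tuesday (+1)
7 July falls on a Tuesday in 2122.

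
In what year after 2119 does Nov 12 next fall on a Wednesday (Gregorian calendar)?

From one year to the next, a fixed date's weekday advances by 1, or by 2 when a Feb 29 lies between the two dates.
2119: November 12 is Sunday.
2120: Tuesday (+2)
2121: Wednesday (+1)
Nov 12 falls on a Wednesday in 2121.

2121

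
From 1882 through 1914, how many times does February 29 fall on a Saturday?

Leap years in 1882–1914: 7 of them.
Feb 29 weekday advances by 5 (mod 7) from one leap year to the next four years later (or differs when a century non-leap intervenes).
Leap-day weekdays: 1884:Fri 1888:Wed 1892:Mon 1896:Sat✓ 1904:Mon 1908:Sat✓ 1912:Thu
Saturday: 1896, 1908 → 2.

2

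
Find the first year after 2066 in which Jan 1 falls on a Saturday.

Jan 1 advances by 2 weekdays after a leap year and by 1 after a common year.
2066: Jan 1 is Friday.
2067: Saturday
2067 begins on a Saturday

2067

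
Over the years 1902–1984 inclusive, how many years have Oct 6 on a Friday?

12

Track Oct 6's weekday year by year (advancing +1, or +2 across a Feb 29):
  1902: Mon  1903: Tue (+1)  1904: Thu (+2)  1905: Fri (+1) ✓  1906: Sat (+1)
  1907: Sun (+1)  1908: Tue (+2)  1909: Wed (+1)  1910: Thu (+1)  1911: Fri (+1) ✓
  1912: Sun (+2)  1913: Mon (+1)  1914: Tue (+1)  1915: Wed (+1)  … (55 more years) …
  1971: Wed (+1)  1972: Fri (+2) ✓  1973: Sat (+1)  1974: Sun (+1)  1975: Mon (+1)
  1976: Wed (+2)  1977: Thu (+1)  1978: Fri (+1) ✓  1979: Sat (+1)  1980: Mon (+2)
  1981: Tue (+1)  1982: Wed (+1)  1983: Thu (+1)  1984: Sat (+2)
Friday years: 1905, 1911, 1916, 1922, 1933, 1939, 1944, 1950, 1961, 1967, 1972, 1978 — 12 in total.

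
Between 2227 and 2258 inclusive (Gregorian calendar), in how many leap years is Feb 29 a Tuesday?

1

Leap years in 2227–2258: 8 of them.
Feb 29 weekday advances by 5 (mod 7) from one leap year to the next four years later (or differs when a century non-leap intervenes).
Leap-day weekdays: 2228:Fri 2232:Wed 2236:Mon 2240:Sat 2244:Thu 2248:Tue✓ 2252:Sun 2256:Fri
Tuesday: 2248 → 1.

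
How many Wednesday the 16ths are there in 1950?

Check the 16th of each month of 1950: Jan 16: Mon, Feb 16: Thu, Mar 16: Thu, Apr 16: Sun, May 16: Tue, Jun 16: Fri, Jul 16: Sun, Aug 16: Wed, Sep 16: Sat, Oct 16: Mon, Nov 16: Thu, Dec 16: Sat.
Wednesday occurs in August — 1 month.

1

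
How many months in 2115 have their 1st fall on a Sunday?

Check the 1st of each month of 2115: Jan 1: Tue, Feb 1: Fri, Mar 1: Fri, Apr 1: Mon, May 1: Wed, Jun 1: Sat, Jul 1: Mon, Aug 1: Thu, Sep 1: Sun, Oct 1: Tue, Nov 1: Fri, Dec 1: Sun.
Sunday occurs in September, December — 2 months.

2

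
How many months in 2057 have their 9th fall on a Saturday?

1

Check the 9th of each month of 2057: Jan 9: Tue, Feb 9: Fri, Mar 9: Fri, Apr 9: Mon, May 9: Wed, Jun 9: Sat, Jul 9: Mon, Aug 9: Thu, Sep 9: Sun, Oct 9: Tue, Nov 9: Fri, Dec 9: Sun.
Saturday occurs in June — 1 month.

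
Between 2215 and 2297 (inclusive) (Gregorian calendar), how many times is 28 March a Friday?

Track 28 March's weekday year by year (advancing +1, or +2 across a Feb 29):
  2215: Tue  2216: Thu (+2)  2217: Fri (+1) ✓  2218: Sat (+1)  2219: Sun (+1)
  2220: Tue (+2)  2221: Wed (+1)  2222: Thu (+1)  2223: Fri (+1) ✓  2224: Sun (+2)
  2225: Mon (+1)  2226: Tue (+1)  2227: Wed (+1)  2228: Fri (+2) ✓  … (55 more years) …
  2284: Fri (+2) ✓  2285: Sat (+1)  2286: Sun (+1)  2287: Mon (+1)  2288: Wed (+2)
  2289: Thu (+1)  2290: Fri (+1) ✓  2291: Sat (+1)  2292: Mon (+2)  2293: Tue (+1)
  2294: Wed (+1)  2295: Thu (+1)  2296: Sat (+2)  2297: Sun (+1)
Friday years: 2217, 2223, 2228, 2234, 2245, 2251, 2256, 2262, 2273, 2279, 2284, 2290 — 12 in total.

12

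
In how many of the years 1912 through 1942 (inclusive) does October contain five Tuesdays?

October has 31 days; it has five Tuesdays when Tuesday falls among the first (month-length − 28) days — i.e. when October 1 is one of Tuesday/Monday/Sunday.
October 1 by year: 1912:Tue✓ 1913:Wed 1914:Thu 1915:Fri 1916:Sun✓ 1917:Mon✓ 1918:Tue✓ 1919:Wed 1920:Fri 1921:Sat 1922:Sun✓ 1923:Mon✓ 1924:Wed 1925:Thu 1926:Fri 1927:Sat 1928:Mon✓ 1929:Tue✓ 1930:Wed 1931:Thu 1932:Sat 1933:Sun✓ 1934:Mon✓ 1935:Tue✓ 1936:Thu 1937:Fri 1938:Sat 1939:Sun✓ 1940:Tue✓ 1941:Wed 1942:Thu
Years with five Tuesdays: 1912, 1916, 1917, 1918, 1922, 1923, 1928, 1929, 1933, 1934, 1935, 1939, 1940 → 13.

13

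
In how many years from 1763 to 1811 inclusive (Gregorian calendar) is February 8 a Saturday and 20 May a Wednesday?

Check each year's weekday for February 8 and 20 May:
  1763: Tue/Fri  1764: Wed/Sun  1765: Fri/Mon  1766: Sat/Tue  1767: Sun/Wed  1768: Mon/Fri  1769: Wed/Sat  1770: Thu/Sun  1771: Fri/Mon  1772: Sat/Wed ✓  1773: Mon/Thu  1774: Tue/Fri  1775: Wed/Sat  1776: Thu/Mon  …(21 more)…  1798: Thu/Sun  1799: Fri/Mon  1800: Sat/Tue  1801: Sun/Wed  1802: Mon/Thu  1803: Tue/Fri  1804: Wed/Sun  1805: Fri/Mon  1806: Sat/Tue  1807: Sun/Wed  1808: Mon/Fri  1809: Wed/Sat  1810: Thu/Sun  1811: Fri/Mon
Both conditions hold in: 1772 — 1.

1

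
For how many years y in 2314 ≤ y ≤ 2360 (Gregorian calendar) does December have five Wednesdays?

21

December has 31 days; it has five Wednesdays when Wednesday falls among the first (month-length − 28) days — i.e. when December 1 is one of Wednesday/Tuesday/Monday.
December 1 by year: 2314:Tue✓ 2315:Wed✓ 2316:Fri 2317:Sat 2318:Sun 2319:Mon✓ 2320:Wed✓ 2321:Thu 2322:Fri 2323:Sat 2324:Mon✓ 2325:Tue✓ 2326:Wed✓ 2327:Thu 2328:Sat …(17 more)… 2346:Sun 2347:Mon✓ 2348:Wed✓ 2349:Thu 2350:Fri 2351:Sat 2352:Mon✓ 2353:Tue✓ 2354:Wed✓ 2355:Thu 2356:Sat 2357:Sun 2358:Mon✓ 2359:Tue✓ 2360:Thu
Years with five Wednesdays: 2314, 2315, 2319, 2320, 2324, 2325, 2326, 2330, 2331, 2336, 2337, 2341, 2342, 2343, 2347, 2348, 2352, 2353, 2354, 2358, 2359 → 21.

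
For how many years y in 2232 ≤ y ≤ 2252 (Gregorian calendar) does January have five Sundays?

8

January has 31 days; it has five Sundays when Sunday falls among the first (month-length − 28) days — i.e. when January 1 is one of Sunday/Saturday/Friday.
January 1 by year: 2232:Sun✓ 2233:Tue 2234:Wed 2235:Thu 2236:Fri✓ 2237:Sun✓ 2238:Mon 2239:Tue 2240:Wed 2241:Fri✓ 2242:Sat✓ 2243:Sun✓ 2244:Mon 2245:Wed 2246:Thu 2247:Fri✓ 2248:Sat✓ 2249:Mon 2250:Tue 2251:Wed 2252:Thu
Years with five Sundays: 2232, 2236, 2237, 2241, 2242, 2243, 2247, 2248 → 8.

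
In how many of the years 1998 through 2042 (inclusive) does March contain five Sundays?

19

March has 31 days; it has five Sundays when Sunday falls among the first (month-length − 28) days — i.e. when March 1 is one of Sunday/Saturday/Friday.
March 1 by year: 1998:Sun✓ 1999:Mon 2000:Wed 2001:Thu 2002:Fri✓ 2003:Sat✓ 2004:Mon 2005:Tue 2006:Wed 2007:Thu 2008:Sat✓ 2009:Sun✓ 2010:Mon 2011:Tue 2012:Thu …(15 more)… 2028:Wed 2029:Thu 2030:Fri✓ 2031:Sat✓ 2032:Mon 2033:Tue 2034:Wed 2035:Thu 2036:Sat✓ 2037:Sun✓ 2038:Mon 2039:Tue 2040:Thu 2041:Fri✓ 2042:Sat✓
Years with five Sundays: 1998, 2002, 2003, 2008, 2009, 2013, 2014, 2015, 2019, 2020, 2024, 2025, 2026, 2030, 2031, 2036, 2037, 2041, 2042 → 19.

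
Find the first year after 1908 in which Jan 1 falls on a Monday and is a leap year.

Jan 1 advances by 2 weekdays after a leap year and by 1 after a common year.
1908: Jan 1 is Wednesday (leap).
1909: Friday
1910: Saturday
1911: Sunday
1912: Monday (leap)
1912 begins on a Monday and is a leap year.

1912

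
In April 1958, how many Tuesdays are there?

5

April 1958 has 30 days and begins on Tuesday.
The first Tuesday is April 1.
Tuesdays fall on 1, 8, 15, 22, 29 — that's 5.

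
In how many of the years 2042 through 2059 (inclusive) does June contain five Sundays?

6

June has 30 days; it has five Sundays when Sunday falls among the first (month-length − 28) days — i.e. when June 1 is one of Sunday/Saturday.
June 1 by year: 2042:Sun✓ 2043:Mon 2044:Wed 2045:Thu 2046:Fri 2047:Sat✓ 2048:Mon 2049:Tue 2050:Wed 2051:Thu 2052:Sat✓ 2053:Sun✓ 2054:Mon 2055:Tue 2056:Thu 2057:Fri 2058:Sat✓ 2059:Sun✓
Years with five Sundays: 2042, 2047, 2052, 2053, 2058, 2059 → 6.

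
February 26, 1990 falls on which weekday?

Monday

January 1, 1990 is a Monday.
February 26 is day 57 of the year, i.e. 56 days after Jan 1.
56 mod 7 = 0, so advance 0 weekdays from Monday: Monday.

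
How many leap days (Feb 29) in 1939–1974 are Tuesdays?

2

Leap years in 1939–1974: 9 of them.
Feb 29 weekday advances by 5 (mod 7) from one leap year to the next four years later (or differs when a century non-leap intervenes).
Leap-day weekdays: 1940:Thu 1944:Tue✓ 1948:Sun 1952:Fri 1956:Wed 1960:Mon 1964:Sat 1968:Thu 1972:Tue✓
Tuesday: 1944, 1972 → 2.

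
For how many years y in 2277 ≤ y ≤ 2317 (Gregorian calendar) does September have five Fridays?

12

September has 30 days; it has five Fridays when Friday falls among the first (month-length − 28) days — i.e. when September 1 is one of Friday/Thursday.
September 1 by year: 2277:Sat 2278:Sun 2279:Mon 2280:Wed 2281:Thu✓ 2282:Fri✓ 2283:Sat 2284:Mon 2285:Tue 2286:Wed 2287:Thu✓ 2288:Sat 2289:Sun 2290:Mon 2291:Tue …(11 more)… 2303:Tue 2304:Thu✓ 2305:Fri✓ 2306:Sat 2307:Sun 2308:Tue 2309:Wed 2310:Thu✓ 2311:Fri✓ 2312:Sun 2313:Mon 2314:Tue 2315:Wed 2316:Fri✓ 2317:Sat
Years with five Fridays: 2281, 2282, 2287, 2292, 2293, 2298, 2299, 2304, 2305, 2310, 2311, 2316 → 12.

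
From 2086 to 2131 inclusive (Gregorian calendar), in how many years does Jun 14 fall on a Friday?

Track Jun 14's weekday year by year (advancing +1, or +2 across a Feb 29):
  2086: Fri ✓  2087: Sat (+1)  2088: Mon (+2)  2089: Tue (+1)  2090: Wed (+1)
  2091: Thu (+1)  2092: Sat (+2)  2093: Sun (+1)  2094: Mon (+1)  2095: Tue (+1)
  2096: Thu (+2)  2097: Fri (+1) ✓  2098: Sat (+1)  2099: Sun (+1)  … (18 more years) …
  2118: Tue (+1)  2119: Wed (+1)  2120: Fri (+2) ✓  2121: Sat (+1)  2122: Sun (+1)
  2123: Mon (+1)  2124: Wed (+2)  2125: Thu (+1)  2126: Fri (+1) ✓  2127: Sat (+1)
  2128: Mon (+2)  2129: Tue (+1)  2130: Wed (+1)  2131: Thu (+1)
Friday years: 2086, 2097, 2109, 2115, 2120, 2126 — 6 in total.

6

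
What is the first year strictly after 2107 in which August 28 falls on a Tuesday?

2108

From one year to the next, a fixed date's weekday advances by 1, or by 2 when a Feb 29 lies between the two dates.
2107: August 28 is Sunday.
2108: Tuesday (+2)
August 28 falls on a Tuesday in 2108.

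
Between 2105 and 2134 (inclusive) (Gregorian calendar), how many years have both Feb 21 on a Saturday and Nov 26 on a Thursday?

4

Check each year's weekday for Feb 21 and Nov 26:
  2105: Sat/Thu ✓  2106: Sun/Fri  2107: Mon/Sat  2108: Tue/Mon  2109: Thu/Tue  2110: Fri/Wed  2111: Sat/Thu ✓  2112: Sun/Sat  2113: Tue/Sun  2114: Wed/Mon  2115: Thu/Tue  2116: Fri/Thu  2117: Sun/Fri  2118: Mon/Sat  2119: Tue/Sun  2120: Wed/Tue  2121: Fri/Wed  2122: Sat/Thu ✓  2123: Sun/Fri  2124: Mon/Sun  2125: Wed/Mon  2126: Thu/Tue  2127: Fri/Wed  2128: Sat/Fri  2129: Mon/Sat  2130: Tue/Sun  2131: Wed/Mon  2132: Thu/Wed  2133: Sat/Thu ✓  2134: Sun/Fri
Both conditions hold in: 2105, 2111, 2122, 2133 — 4.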